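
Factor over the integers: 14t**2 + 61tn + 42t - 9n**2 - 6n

Group: 2t(7t - n) + (9n + 6)(7t - n); both groups contain (7t - n).

(7t - n)(2t + 9n + 6)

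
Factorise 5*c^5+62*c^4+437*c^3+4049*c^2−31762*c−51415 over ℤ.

(5*c+7)*(c+13)*(c−5)*(c^2+3*c+113)

Trying the rational-root candidates, c = −13 is a root, so (c+13) divides it; the quotient is 5*c^4−3*c^3+476*c^2−2139*c−3955.
Next, c = 5 is a root, giving the factor (c−5) and quotient 5*c^3+22*c^2+586*c+791.
Then c = −7/5 is a root, so (5*c+7) is a factor; dividing leaves c^2+3*c+113.
The quadratic c^2+3*c+113 has discriminant −443 < 0 and is irreducible over ℤ.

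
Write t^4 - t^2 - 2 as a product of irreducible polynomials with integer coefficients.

Substitute u = t^2 to get a quadratic in u, then factor.
t^2 - 2 is irreducible over ℤ (2 is not a perfect square).
t^2 + 1 is irreducible over ℤ (sum of squares).

(t^2 + 1)(t^2 - 2)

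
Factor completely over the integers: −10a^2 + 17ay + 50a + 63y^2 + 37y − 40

Group: −5a(2a − 7y − 8) + (−9y + 5)(2a − 7y − 8); both groups contain (2a − 7y − 8).

−(2a − 7y − 8)(5a + 9y − 5)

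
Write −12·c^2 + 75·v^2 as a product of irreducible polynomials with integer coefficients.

3·(5·v − 2·c)·(5·v + 2·c)

Pull out the common factor 3; 25·v^2 − 4·c^2 is a difference of squares.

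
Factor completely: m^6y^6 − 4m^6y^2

Factor out m^6y^2 first: what remains is y^4 − 4.
Recognize a difference of squares with the parts y^2 and 2.

m^6y^2(y^2 + 2)(y^2 − 2)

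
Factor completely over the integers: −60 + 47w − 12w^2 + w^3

By the rational root theorem, w = 4 is a root, so (w − 4) divides it; the quotient is w^2 − 8w + 15.
The remaining quadratic factors as (w − 5)(w − 3).

(w − 3)(w − 4)(w − 5)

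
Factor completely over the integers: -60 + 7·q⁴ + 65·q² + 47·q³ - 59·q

(7·q + 5)·(q + 3)·(q + 4)·(q - 1)

By the rational root theorem, q = 1 is a root, so (q - 1) divides it; the quotient is 7·q³ + 54·q² + 119·q + 60.
Next, q = -3 is a root, giving the factor (q + 3) and quotient 7·q² + 33·q + 20.
The remaining quadratic factors as (q + 4)(7·q + 5).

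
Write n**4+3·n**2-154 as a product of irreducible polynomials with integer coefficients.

Substitute u = n**2 to get a quadratic in u, then factor.
n**2+14 is irreducible over ℤ (always positive, so no real roots).
n**2-11 is irreducible over ℤ (11 is not a perfect square).

(n**2+14)·(n**2-11)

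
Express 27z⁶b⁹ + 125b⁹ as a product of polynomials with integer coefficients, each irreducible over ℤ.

b⁹(3z² + 5)(9z⁴ - 15z² + 25)

Every term has a factor of b⁹; factoring it out leaves 27z⁶ + 125.
Recognize a sum of cubes with the parts 3z² and 5.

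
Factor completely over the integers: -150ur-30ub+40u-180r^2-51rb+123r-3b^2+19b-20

-(15r+3b-4)(10u+12r+b-5)

Group: -10u(15r+3b-4) + (-12r-b+5)(15r+3b-4); both groups contain (15r+3b-4).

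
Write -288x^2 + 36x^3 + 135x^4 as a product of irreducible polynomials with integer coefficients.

Pull out the common factor 9x^2, then factor the remaining trinomial.

9x^2(3x - 4)(5x + 8)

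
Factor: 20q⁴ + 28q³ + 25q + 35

Group as (20q⁴ + 25q) + (28q³ + 35) = 5q(4q³ + 5) + 7(4q³ + 5).
Both groups share the factor (4q³ + 5).

(5q + 7)(4q³ + 5)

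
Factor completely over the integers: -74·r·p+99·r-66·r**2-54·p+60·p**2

Group: -11·r·(6·r+10·p-9) + 6·p·(6·r+10·p-9); both groups contain (6·r+10·p-9).

-(11·r-6·p)·(6·r+10·p-9)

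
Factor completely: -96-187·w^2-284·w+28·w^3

Testing divisors of the constant over divisors of the leading coefficient, w = -4/7 is a root, so (7·w+4) divides it; the quotient is 4·w^2-29·w-24.
The remaining quadratic factors as (4·w+3)(w-8).

(4·w+3)·(7·w+4)·(w-8)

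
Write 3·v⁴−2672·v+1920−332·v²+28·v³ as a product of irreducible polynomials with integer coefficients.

Trying the rational-root candidates, v = 2/3 is a root, so (3·v−2) divides it; the quotient is v³+10·v²−104·v−960.
Next, v = −8 is a root, so (v+8) divides it; the quotient is v²+2·v−120.
The remaining quadratic factors as (v−10)(v+12).

(3·v−2)·(v+12)·(v+8)·(v−10)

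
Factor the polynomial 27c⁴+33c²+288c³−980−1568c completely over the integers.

Among the possible rational roots, c = −2/3 is a root, so (3c+2) is a factor; dividing leaves 9c³+90c²−49c−490.
Continuing, c = −7/3 is a root, so (3c+7) divides it; the quotient is 3c²+23c−70.
The remaining quadratic factors as (3c−7)(c+10).

(3c+2)(3c+7)(3c−7)(c+10)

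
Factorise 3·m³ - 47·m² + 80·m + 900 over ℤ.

Testing divisors of the constant over divisors of the leading coefficient, m = 10 is a root, giving the factor (m - 10) and quotient 3·m² - 17·m - 90.
The remaining quadratic factors as (m - 9)(3·m + 10).

(3·m + 10)·(m - 10)·(m - 9)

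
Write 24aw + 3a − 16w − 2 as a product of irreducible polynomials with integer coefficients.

Group as (24aw + 3a) + (−16w − 2) = 3a(8w + 1) − 2(8w + 1).
Both groups share the factor (8w + 1).

(3a − 2)(8w + 1)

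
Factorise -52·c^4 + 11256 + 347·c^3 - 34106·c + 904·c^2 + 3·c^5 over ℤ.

(3·c - 1)·(c + 7)·(c - 12)·(c^2 - 12·c + 134)

Testing divisors of the constant over divisors of the leading coefficient, c = -7 is a root, so (c + 7) is a factor; dividing leaves 3·c^4 - 73·c^3 + 858·c^2 - 5102·c + 1608.
Then c = 1/3 is a root, so (3·c - 1) is a factor; dividing leaves c^3 - 24·c^2 + 278·c - 1608.
Then c = 12 is a root, so (c - 12) divides it; the quotient is c^2 - 12·c + 134.
The quadratic c^2 - 12·c + 134 has discriminant -392 < 0 and is irreducible over ℤ.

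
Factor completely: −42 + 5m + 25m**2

(5m + 7)(5m − 6)

Need a pair with product 25·(−42) = −1050 and sum 5: that's −30 and 35.
Split the middle term: 25m**2 − 30m + 35m − 42 = 5m(5m − 6) + 7(5m − 6).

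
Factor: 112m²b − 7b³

7b(4m − b)(4m + b)

Every term has a factor of 7b. Then 16m² − b² = (4m)² − (b)².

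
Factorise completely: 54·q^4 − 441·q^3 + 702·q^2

9·q^2·(6·q − 13)·(q − 6)

Pull out the common factor 9·q^2, then factor the remaining trinomial.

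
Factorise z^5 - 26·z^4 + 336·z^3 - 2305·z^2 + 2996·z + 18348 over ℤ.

By the rational root theorem, z = 11 is a root, so (z - 11) is a factor; dividing leaves z^4 - 15·z^3 + 171·z^2 - 424·z - 1668.
Next, z = -2 is a root, so (z + 2) is a factor; dividing leaves z^3 - 17·z^2 + 205·z - 834.
Then z = 6 is a root, so (z - 6) is a factor; dividing leaves z^2 - 11·z + 139.
The quadratic z^2 - 11·z + 139 has discriminant -435 < 0 and is irreducible over ℤ.

(z + 2)·(z - 11)·(z - 6)·(z^2 - 11·z + 139)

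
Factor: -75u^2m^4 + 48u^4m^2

Factor out 3u^2m^2, leaving 16u^2 - 25m^2, which is a difference of two squares.

3m^2u^2(4u - 5m)(4u + 5m)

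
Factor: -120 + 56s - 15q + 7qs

(7s - 15)(q + 8)

Group as (7qs - 15q) + (56s - 120) = q(7s - 15) + 8(7s - 15).
Both groups share the factor (7s - 15).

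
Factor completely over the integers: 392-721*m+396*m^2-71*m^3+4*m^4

(4*m-7)*(m-1)*(m-7)*(m-8)

Testing divisors of the constant over divisors of the leading coefficient, m = 7 is a root, so (m-7) divides it; the quotient is 4*m^3-43*m^2+95*m-56.
Next, m = 7/4 is a root, giving the factor (4*m-7) and quotient m^2-9*m+8.
The remaining quadratic factors as (m-1)(m-8).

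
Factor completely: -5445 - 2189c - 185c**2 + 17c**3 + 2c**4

(2c + 11)(c + 5)(c + 9)(c - 11)

Testing divisors of the constant over divisors of the leading coefficient, c = 11 is a root, so (c - 11) divides it; the quotient is 2c**3 + 39c**2 + 244c + 495.
Continuing, c = -5 is a root, so (c + 5) divides it; the quotient is 2c**2 + 29c + 99.
The remaining quadratic factors as (c + 9)(2c + 11).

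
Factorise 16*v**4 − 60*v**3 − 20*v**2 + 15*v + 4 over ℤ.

(2*v + 1)*(2*v − 1)*(4*v + 1)*(v − 4)

Among the possible rational roots, v = −1/2 is a root, so (2*v + 1) divides it; the quotient is 8*v**3 − 34*v**2 + 7*v + 4.
Continuing, v = 1/2 is a root, so (2*v − 1) is a factor; dividing leaves 4*v**2 − 15*v − 4.
The remaining quadratic factors as (v − 4)(4*v + 1).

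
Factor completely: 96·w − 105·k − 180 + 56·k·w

(7·k + 12)·(8·w − 15)

Group as (56·k·w − 105·k) + (96·w − 180) = 7·k·(8·w − 15) + 12·(8·w − 15).
Both groups share the factor (8·w − 15).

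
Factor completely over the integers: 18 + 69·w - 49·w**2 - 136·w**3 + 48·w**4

(3·w + 2)·(4·w + 1)·(4·w - 3)·(w - 3)

By the rational root theorem, w = 3/4 is a root, so (4·w - 3) divides it; the quotient is 12·w**3 - 25·w**2 - 31·w - 6.
Continuing, w = -2/3 is a root, giving the factor (3·w + 2) and quotient 4·w**2 - 11·w - 3.
The remaining quadratic factors as (4·w + 1)(w - 3).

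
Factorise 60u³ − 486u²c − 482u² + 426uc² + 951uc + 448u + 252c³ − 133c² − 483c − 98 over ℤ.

Group: u(60u² − 66uc − 62u − 36c² + 55c + 14) + (−7c − 7)(60u² − 66uc − 62u − 36c² + 55c + 14); both groups contain (60u² − 66uc − 62u − 36c² + 55c + 14), so (u − 7c − 7) is a factor with cofactor 60u² − 66uc − 62u − 36c² + 55c + 14.
The cofactor groups again: 60u² − 66uc − 62u − 36c² + 55c + 14 = 6u(10u + 4c − 7) + (−9c − 2)(10u + 4c − 7); both groups contain (10u + 4c − 7), giving (6u − 9c − 2)(10u + 4c − 7).

(u − 7c − 7)(6u − 9c − 2)(10u + 4c − 7)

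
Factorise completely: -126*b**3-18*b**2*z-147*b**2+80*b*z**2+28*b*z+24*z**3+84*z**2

Group: 3*b*(-42*b**2+22*b*z-49*b+12*z**2+42*z) + 2*z*(-42*b**2+22*b*z-49*b+12*z**2+42*z); both groups contain (-42*b**2+22*b*z-49*b+12*z**2+42*z), so (3*b+2*z) is a factor with cofactor -42*b**2+22*b*z-49*b+12*z**2+42*z.
The cofactor groups again: -42*b**2+22*b*z-49*b+12*z**2+42*z = -7*b*(6*b+2*z+7) + 6*z*(6*b+2*z+7); both groups contain (6*b+2*z+7), giving -(7*b-6*z)*(6*b+2*z+7).

-(3*b+2*z)*(6*b+2*z+7)*(7*b-6*z)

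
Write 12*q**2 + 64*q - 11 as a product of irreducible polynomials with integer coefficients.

Need a pair with product 12·(-11) = -132 and sum 64: that's -2 and 66.
Split the middle term: 12*q**2 - 2*q + 66*q - 11 = 2*q*(6*q - 1) + 11*(6*q - 1).

(2*q + 11)*(6*q - 1)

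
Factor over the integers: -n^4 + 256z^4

Difference of squares twice: with A = 4z and B = n, A⁴ − B⁴ = (A² − B²)(A² + B²), and A² − B² factors again.

(4z - n)(4z + n)(16z^2 + n^2)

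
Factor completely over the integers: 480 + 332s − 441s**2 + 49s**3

(7s + 5)(7s − 12)(s − 8)

By the rational root theorem, s = 8 is a root, giving the factor (s − 8) and quotient 49s**2 − 49s − 60.
The remaining quadratic factors as (7s + 5)(7s − 12).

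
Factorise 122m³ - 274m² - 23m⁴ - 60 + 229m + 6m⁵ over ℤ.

Among the possible rational roots, m = 1/2 is a root, so (2m - 1) divides it; the quotient is 3m⁴ - 10m³ + 56m² - 109m + 60.
Continuing, m = 1 is a root, giving the factor (m - 1) and quotient 3m³ - 7m² + 49m - 60.
Next, m = 4/3 is a root, giving the factor (3m - 4) and quotient m² - m + 15.
The quadratic m² - m + 15 has discriminant -59 < 0 and is irreducible over ℤ.

(2m - 1)(3m - 4)(m - 1)(m² - m + 15)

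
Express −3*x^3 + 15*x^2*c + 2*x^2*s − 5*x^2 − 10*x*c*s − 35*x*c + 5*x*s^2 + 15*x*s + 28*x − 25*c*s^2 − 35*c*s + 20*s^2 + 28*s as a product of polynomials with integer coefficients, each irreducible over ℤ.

Group: x*(−3*x^2 + 15*x*c + 5*x*s − 5*x − 25*c*s − 35*c + 20*s + 28) + s*(−3*x^2 + 15*x*c + 5*x*s − 5*x − 25*c*s − 35*c + 20*s + 28); both groups contain (−3*x^2 + 15*x*c + 5*x*s − 5*x − 25*c*s − 35*c + 20*s + 28), so (x + s) is a factor with cofactor −3*x^2 + 15*x*c + 5*x*s − 5*x − 25*c*s − 35*c + 20*s + 28.
The cofactor groups again: −3*x^2 + 15*x*c + 5*x*s − 5*x − 25*c*s − 35*c + 20*s + 28 = −3*x*(x − 5*c + 4) + (5*s + 7)*(x − 5*c + 4); both groups contain (x − 5*c + 4), giving −(3*x − 5*s − 7)*(x − 5*c + 4).

−(x − 5*c + 4)*(3*x − 5*s − 7)*(x + s)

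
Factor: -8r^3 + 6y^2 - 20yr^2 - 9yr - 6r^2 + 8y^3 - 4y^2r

Group: 2y(4y^2 - 4yr + 3y - 8r^2 - 6r) + r(4y^2 - 4yr + 3y - 8r^2 - 6r); both groups contain (4y^2 - 4yr + 3y - 8r^2 - 6r), so (2y + r) is a factor with cofactor 4y^2 - 4yr + 3y - 8r^2 - 6r.
The cofactor groups again: 4y^2 - 4yr + 3y - 8r^2 - 6r = y(4y + 4r + 3) - 2r(4y + 4r + 3); both groups contain (4y + 4r + 3), giving (y - 2r)(4y + 4r + 3).

(y - 2r)(4y + 4r + 3)(2y + r)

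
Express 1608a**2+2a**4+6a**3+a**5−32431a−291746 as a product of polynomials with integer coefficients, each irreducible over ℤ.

(a+14)(a+7)(a−13)(a**2−6a+229)

Trying the rational-root candidates, a = −7 is a root, so (a+7) is a factor; dividing leaves a**4−5a**3+41a**2+1321a−41678.
Next, a = −14 is a root, giving the factor (a+14) and quotient a**3−19a**2+307a−2977.
Then a = 13 is a root, giving the factor (a−13) and quotient a**2−6a+229.
The quadratic a**2−6a+229 has discriminant −880 < 0 and is irreducible over ℤ.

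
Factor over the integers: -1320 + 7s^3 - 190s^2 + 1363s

Among the possible rational roots, s = 11 is a root, so (s - 11) is a factor; dividing leaves 7s^2 - 113s + 120.
The remaining quadratic factors as (s - 15)(7s - 8).

(7s - 8)(s - 11)(s - 15)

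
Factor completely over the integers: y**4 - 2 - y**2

(y**2 + 1)·(y**2 - 2)

Substitute u = y**2 to get a quadratic in u, then factor.
y**2 - 2 is irreducible over ℤ (2 is not a perfect square).
y**2 + 1 is irreducible over ℤ (sum of squares).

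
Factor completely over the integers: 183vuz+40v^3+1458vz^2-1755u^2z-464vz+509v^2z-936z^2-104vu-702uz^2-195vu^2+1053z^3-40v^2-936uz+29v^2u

(8v-15u+9z-8)(5v+13u+13z)(v+9z)

Group: 5v(8v^2-15vu+81vz-8v-135uz+81z^2-72z) + (13u+13z)(8v^2-15vu+81vz-8v-135uz+81z^2-72z); both groups contain (8v^2-15vu+81vz-8v-135uz+81z^2-72z), so (5v+13u+13z) is a factor with cofactor 8v^2-15vu+81vz-8v-135uz+81z^2-72z.
The cofactor groups again: 8v^2-15vu+81vz-8v-135uz+81z^2-72z = v(8v-15u+9z-8) + 9z(8v-15u+9z-8); both groups contain (8v-15u+9z-8), giving (v+9z)(8v-15u+9z-8).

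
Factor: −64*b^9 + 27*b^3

Pull out the common factor b^3, leaving −64*b^6 + 27.
Recognize a difference of cubes with the parts 3 and 4*b^2.

−b^3*(4*b^2 − 3)*(16*b^4 + 12*b^2 + 9)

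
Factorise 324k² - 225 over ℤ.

9(6k + 5)(6k - 5)

Pull out the common factor 9; 36k² - 25 is a difference of squares.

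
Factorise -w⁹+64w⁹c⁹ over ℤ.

w⁹(4c³-1)(16c⁶+4c³+1)

Factor out w⁹ first: what remains is 64c⁹-1.
Recognize a difference of cubes with the parts 4c³ and 1.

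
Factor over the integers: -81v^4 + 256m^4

(4m + 3v)(4m - 3v)(16m^2 + 9v^2)

Write as (16m^2)² − (9v^2)², then factor 16m^2 - 9v^2 once more.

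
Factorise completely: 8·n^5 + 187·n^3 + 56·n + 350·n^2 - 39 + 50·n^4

Among the possible rational roots, n = 1/4 is a root, giving the factor (4·n - 1) and quotient 2·n^4 + 13·n^3 + 50·n^2 + 100·n + 39.
Continuing, n = -3 is a root, so (n + 3) divides it; the quotient is 2·n^3 + 7·n^2 + 29·n + 13.
Continuing, n = -1/2 is a root, giving the factor (2·n + 1) and quotient n^2 + 3·n + 13.
The quadratic n^2 + 3·n + 13 has discriminant -43 < 0 and is irreducible over ℤ.

(2·n + 1)·(4·n - 1)·(n + 3)·(n^2 + 3·n + 13)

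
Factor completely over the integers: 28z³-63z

7z(2z+3)(2z-3)

Every term has a factor of 7z. Then 4z²-9 = (2z)² − (3)².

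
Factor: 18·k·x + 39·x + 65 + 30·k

Group as (18·k·x + 30·k) + (39·x + 65) = 6·k·(3·x + 5) + 13·(3·x + 5).
Both groups share the factor (3·x + 5).

(3·x + 5)·(6·k + 13)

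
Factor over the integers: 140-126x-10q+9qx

Group as (9qx-10q) + (-126x+140) = q(9x-10) - 14(9x-10).
Both groups share the factor (9x-10).

(9x-10)(q-14)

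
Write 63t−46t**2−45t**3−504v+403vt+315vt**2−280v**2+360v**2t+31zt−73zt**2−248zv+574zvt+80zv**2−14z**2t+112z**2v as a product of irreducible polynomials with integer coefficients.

(8v−t)(7z+5v+5t+9)(2z+9t−7)

Group: 2z(56zv−7zt+40v**2+35vt+72v−5t**2−9t) + (9t−7)(56zv−7zt+40v**2+35vt+72v−5t**2−9t); both groups contain (56zv−7zt+40v**2+35vt+72v−5t**2−9t), so (2z+9t−7) is a factor with cofactor 56zv−7zt+40v**2+35vt+72v−5t**2−9t.
The cofactor groups again: 56zv−7zt+40v**2+35vt+72v−5t**2−9t = 7z(8v−t) + (5v+5t+9)(8v−t); both groups contain (8v−t), giving (7z+5v+5t+9)(8v−t).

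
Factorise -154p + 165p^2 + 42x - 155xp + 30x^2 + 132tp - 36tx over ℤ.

-(3x - 11p)(12t - 10x + 15p - 14)

Group: -12t(3x - 11p) + (10x - 15p + 14)(3x - 11p); both groups contain (3x - 11p).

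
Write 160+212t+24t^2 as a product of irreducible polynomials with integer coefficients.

4(6t+5)(t+8)

Pull out the common factor 4, then factor the remaining trinomial.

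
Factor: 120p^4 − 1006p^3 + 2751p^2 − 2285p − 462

(4p − 11)(5p − 14)(6p + 1)(p − 3)

Trying the rational-root candidates, p = 3 is a root, so (p − 3) divides it; the quotient is 120p^3 − 646p^2 + 813p + 154.
Then p = −1/6 is a root, so (6p + 1) is a factor; dividing leaves 20p^2 − 111p + 154.
The remaining quadratic factors as (4p − 11)(5p − 14).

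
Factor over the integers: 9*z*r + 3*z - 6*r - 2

(3*r + 1)*(3*z - 2)

Group as (9*z*r + 3*z) + (-6*r - 2) = 3*z*(3*r + 1) - 2*(3*r + 1).
Both groups share the factor (3*r + 1).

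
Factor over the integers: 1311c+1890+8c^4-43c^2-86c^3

By the rational root theorem, c = -7/4 is a root, so (4c+7) is a factor; dividing leaves 2c^3-25c^2+33c+270.
Next, c = 9 is a root, so (c-9) divides it; the quotient is 2c^2-7c-30.
The remaining quadratic factors as (2c+5)(c-6).

(2c+5)(4c+7)(c-6)(c-9)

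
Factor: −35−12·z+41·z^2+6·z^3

Among the possible rational roots, z = 1 is a root, so (z−1) divides it; the quotient is 6·z^2+47·z+35.
The remaining quadratic factors as (z+7)(6·z+5).

(6·z+5)·(z+7)·(z−1)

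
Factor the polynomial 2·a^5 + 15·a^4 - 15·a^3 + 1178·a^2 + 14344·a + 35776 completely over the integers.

(2·a + 13)·(a + 4)·(a + 8)·(a^2 - 11·a + 86)

Trying the rational-root candidates, a = -13/2 is a root, so (2·a + 13) divides it; the quotient is a^4 + a^3 - 14·a^2 + 680·a + 2752.
Continuing, a = -8 is a root, giving the factor (a + 8) and quotient a^3 - 7·a^2 + 42·a + 344.
Continuing, a = -4 is a root, giving the factor (a + 4) and quotient a^2 - 11·a + 86.
The quadratic a^2 - 11·a + 86 has discriminant -223 < 0 and is irreducible over ℤ.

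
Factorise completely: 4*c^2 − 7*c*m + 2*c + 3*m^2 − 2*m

(4*c − 3*m + 2)*(c − m)

Group: c*(4*c − 3*m + 2) − m*(4*c − 3*m + 2); both groups contain (4*c − 3*m + 2).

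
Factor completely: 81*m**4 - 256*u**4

(3*m + 4*u)*(3*m - 4*u)*(9*m**2 + 16*u**2)

Difference of squares twice: with A = 3*m and B = 4*u, A⁴ − B⁴ = (A² − B²)(A² + B²), and A² − B² factors again.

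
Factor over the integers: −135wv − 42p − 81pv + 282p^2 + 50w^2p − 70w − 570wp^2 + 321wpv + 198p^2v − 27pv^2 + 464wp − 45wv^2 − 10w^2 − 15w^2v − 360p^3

(w − 12p + 3v + 7)(10p − 3v − 2)(5w + 3p)

Group: 10p(5w^2 − 57wp + 15wv + 35w − 36p^2 + 9pv + 21p) + (−3v − 2)(5w^2 − 57wp + 15wv + 35w − 36p^2 + 9pv + 21p); both groups contain (5w^2 − 57wp + 15wv + 35w − 36p^2 + 9pv + 21p), so (10p − 3v − 2) is a factor with cofactor 5w^2 − 57wp + 15wv + 35w − 36p^2 + 9pv + 21p.
The cofactor groups again: 5w^2 − 57wp + 15wv + 35w − 36p^2 + 9pv + 21p = 5w(w − 12p + 3v + 7) + 3p(w − 12p + 3v + 7); both groups contain (w − 12p + 3v + 7), giving (5w + 3p)(w − 12p + 3v + 7).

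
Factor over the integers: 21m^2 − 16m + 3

Need a pair with product 21·3 = 63 and sum −16: that's −7 and −9.
Split the middle term: 21m^2 − 7m − 9m + 3 = 7m(3m − 1) − 3(3m − 1).

(3m − 1)(7m − 3)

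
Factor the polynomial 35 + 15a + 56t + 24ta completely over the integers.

Group as (24ta + 56t) + (15a + 35) = 8t(3a + 7) + 5(3a + 7).
Both groups share the factor (3a + 7).

(3a + 7)(8t + 5)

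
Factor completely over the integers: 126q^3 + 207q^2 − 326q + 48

By the rational root theorem, q = −8/3 is a root, so (3q + 8) divides it; the quotient is 42q^2 − 43q + 6.
The remaining quadratic factors as (6q − 1)(7q − 6).

(3q + 8)(6q − 1)(7q − 6)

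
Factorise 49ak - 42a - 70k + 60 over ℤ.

Group as (49ak - 42a) + (-70k + 60) = 7a(7k - 6) - 10(7k - 6).
Both groups share the factor (7k - 6).

(7a - 10)(7k - 6)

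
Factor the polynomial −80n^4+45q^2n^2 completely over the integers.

5n^2(3q−4n)(3q+4n)

Pull out the common factor 5n^2; 9q^2−16n^2 is a difference of squares.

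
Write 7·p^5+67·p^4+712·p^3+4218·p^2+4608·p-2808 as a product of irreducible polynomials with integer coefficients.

(7·p-3)·(p+2)·(p+6)·(p^2+2·p+78)

Trying the rational-root candidates, p = -6 is a root, giving the factor (p+6) and quotient 7·p^4+25·p^3+562·p^2+846·p-468.
Next, p = 3/7 is a root, so (7·p-3) divides it; the quotient is p^3+4·p^2+82·p+156.
Continuing, p = -2 is a root, so (p+2) is a factor; dividing leaves p^2+2·p+78.
The quadratic p^2+2·p+78 has discriminant -308 < 0 and is irreducible over ℤ.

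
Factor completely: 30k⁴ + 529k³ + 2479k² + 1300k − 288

Among the possible rational roots, k = −8 is a root, so (k + 8) divides it; the quotient is 30k³ + 289k² + 167k − 36.
Continuing, k = −4/5 is a root, giving the factor (5k + 4) and quotient 6k² + 53k − 9.
The remaining quadratic factors as (k + 9)(6k − 1).

(5k + 4)(6k − 1)(k + 8)(k + 9)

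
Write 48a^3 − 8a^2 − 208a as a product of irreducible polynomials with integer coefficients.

Pull out the common factor 8a, then factor the remaining trinomial.

8a(6a − 13)(a + 2)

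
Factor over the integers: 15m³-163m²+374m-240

(3m-5)(5m-6)(m-8)

Among the possible rational roots, m = 8 is a root, so (m-8) is a factor; dividing leaves 15m²-43m+30.
The remaining quadratic factors as (5m-6)(3m-5).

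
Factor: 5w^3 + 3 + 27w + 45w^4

(9w + 1)(5w^3 + 3)

Group as (45w^4 + 27w) + (5w^3 + 3) = 9w(5w^3 + 3) + (5w^3 + 3).
Both groups share the factor (5w^3 + 3).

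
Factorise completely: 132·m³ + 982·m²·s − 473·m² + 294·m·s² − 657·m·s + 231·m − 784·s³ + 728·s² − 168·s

Group: 11·m·(12·m² + 98·m·s − 43·m + 98·s² − 91·s + 21) − 8·s·(12·m² + 98·m·s − 43·m + 98·s² − 91·s + 21); both groups contain (12·m² + 98·m·s − 43·m + 98·s² − 91·s + 21), so (11·m − 8·s) is a factor with cofactor 12·m² + 98·m·s − 43·m + 98·s² − 91·s + 21.
The cofactor groups again: 12·m² + 98·m·s − 43·m + 98·s² − 91·s + 21 = 12·m·(m + 7·s − 3) + (14·s − 7)·(m + 7·s − 3); both groups contain (m + 7·s − 3), giving (12·m + 14·s − 7)·(m + 7·s − 3).

(11·m − 8·s)·(12·m + 14·s − 7)·(m + 7·s − 3)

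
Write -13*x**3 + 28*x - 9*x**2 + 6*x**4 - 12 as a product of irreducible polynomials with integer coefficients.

Among the possible rational roots, x = 2/3 is a root, giving the factor (3*x - 2) and quotient 2*x**3 - 3*x**2 - 5*x + 6.
Then x = 2 is a root, so (x - 2) divides it; the quotient is 2*x**2 + x - 3.
The remaining quadratic factors as (2*x + 3)(x - 1).

(2*x + 3)*(3*x - 2)*(x - 1)*(x - 2)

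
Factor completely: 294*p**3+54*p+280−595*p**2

By the rational root theorem, p = 10/7 is a root, so (7*p−10) is a factor; dividing leaves 42*p**2−25*p−28.
The remaining quadratic factors as (6*p−7)(7*p+4).

(6*p−7)*(7*p+4)*(7*p−10)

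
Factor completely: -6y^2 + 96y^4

6y^2(4y + 1)(4y - 1)

Every term has a factor of 6y^2. Then 16y^2 - 1 = (4y)² − (1)².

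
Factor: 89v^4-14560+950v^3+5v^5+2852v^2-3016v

Among the possible rational roots, v = -14/5 is a root, so (5v+14) divides it; the quotient is v^4+15v^3+148v^2+156v-1040.
Next, v = -4 is a root, so (v+4) is a factor; dividing leaves v^3+11v^2+104v-260.
Continuing, v = 2 is a root, so (v-2) divides it; the quotient is v^2+13v+130.
The quadratic v^2+13v+130 has discriminant -351 < 0 and is irreducible over ℤ.

(5v+14)(v+4)(v-2)(v^2+13v+130)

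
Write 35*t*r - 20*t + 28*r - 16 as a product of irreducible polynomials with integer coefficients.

(5*t + 4)*(7*r - 4)

Group as (35*t*r - 20*t) + (28*r - 16) = 5*t*(7*r - 4) + 4*(7*r - 4).
Both groups share the factor (7*r - 4).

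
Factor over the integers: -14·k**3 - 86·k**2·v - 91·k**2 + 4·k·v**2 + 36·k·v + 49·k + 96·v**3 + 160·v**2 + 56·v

Group: 7·k·(-2·k**2 - 10·k·v - 13·k + 12·v**2 + 20·v + 7) + 8·v·(-2·k**2 - 10·k·v - 13·k + 12·v**2 + 20·v + 7); both groups contain (-2·k**2 - 10·k·v - 13·k + 12·v**2 + 20·v + 7), so (7·k + 8·v) is a factor with cofactor -2·k**2 - 10·k·v - 13·k + 12·v**2 + 20·v + 7.
The cofactor groups again: -2·k**2 - 10·k·v - 13·k + 12·v**2 + 20·v + 7 = -2·k·(k + 6·v + 7) + (2·v + 1)·(k + 6·v + 7); both groups contain (k + 6·v + 7), giving -(2·k - 2·v - 1)·(k + 6·v + 7).

-(2·k - 2·v - 1)·(7·k + 8·v)·(k + 6·v + 7)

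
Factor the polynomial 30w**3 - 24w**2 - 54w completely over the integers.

Pull out the common factor 6w, then factor the remaining trinomial.

6w(5w - 9)(w + 1)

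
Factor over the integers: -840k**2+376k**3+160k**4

Pull out the common factor 8k**2, then factor the remaining trinomial.

8k**2(4k+15)(5k-7)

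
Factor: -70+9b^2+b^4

(b^2+14)(b^2-5)

Substitute u = b^2 to get a quadratic in u, then factor.
b^2-5 is irreducible over ℤ (5 is not a perfect square).
b^2+14 is irreducible over ℤ (always positive, so no real roots).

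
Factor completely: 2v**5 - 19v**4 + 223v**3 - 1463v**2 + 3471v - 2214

(2v - 9)(v - 1)(v - 3)(v**2 - v + 82)

By the rational root theorem, v = 3 is a root, so (v - 3) is a factor; dividing leaves 2v**4 - 13v**3 + 184v**2 - 911v + 738.
Next, v = 1 is a root, giving the factor (v - 1) and quotient 2v**3 - 11v**2 + 173v - 738.
Next, v = 9/2 is a root, giving the factor (2v - 9) and quotient v**2 - v + 82.
The quadratic v**2 - v + 82 has discriminant -327 < 0 and is irreducible over ℤ.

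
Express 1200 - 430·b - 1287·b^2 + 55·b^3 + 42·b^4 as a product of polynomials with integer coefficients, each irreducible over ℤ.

Testing divisors of the constant over divisors of the leading coefficient, b = 5/6 is a root, giving the factor (6·b - 5) and quotient 7·b^3 + 15·b^2 - 202·b - 240.
Continuing, b = -6 is a root, so (b + 6) divides it; the quotient is 7·b^2 - 27·b - 40.
The remaining quadratic factors as (b - 5)(7·b + 8).

(6·b - 5)·(7·b + 8)·(b + 6)·(b - 5)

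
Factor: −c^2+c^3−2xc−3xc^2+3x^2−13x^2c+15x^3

(5x−c+1)(x−c)(3x+c)

Group: x(15x^2+2xc+3x−c^2+c) − c(15x^2+2xc+3x−c^2+c); both groups contain (15x^2+2xc+3x−c^2+c), so (x−c) is a factor with cofactor 15x^2+2xc+3x−c^2+c.
The cofactor groups again: 15x^2+2xc+3x−c^2+c = 5x(3x+c) + (−c+1)(3x+c); both groups contain (3x+c), giving (5x−c+1)(3x+c).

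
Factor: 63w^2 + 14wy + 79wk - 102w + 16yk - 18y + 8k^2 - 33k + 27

(7w + 8k - 9)(9w + 2y + k - 3)

Group: 7w(9w + 2y + k - 3) + (8k - 9)(9w + 2y + k - 3); both groups contain (9w + 2y + k - 3).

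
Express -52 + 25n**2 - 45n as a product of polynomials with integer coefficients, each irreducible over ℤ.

(5n + 4)(5n - 13)

Need a pair with product 25·(-52) = -1300 and sum -45: that's -65 and 20.
Split the middle term: 25n**2 - 65n + 20n - 52 = 5n(5n - 13) + 4(5n - 13).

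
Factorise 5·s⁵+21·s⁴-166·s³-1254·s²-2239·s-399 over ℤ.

(5·s+1)·(s+3)·(s-7)·(s²+8·s+19)

Testing divisors of the constant over divisors of the leading coefficient, s = 7 is a root, so (s-7) is a factor; dividing leaves 5·s⁴+56·s³+226·s²+328·s+57.
Continuing, s = -3 is a root, so (s+3) divides it; the quotient is 5·s³+41·s²+103·s+19.
Then s = -1/5 is a root, so (5·s+1) divides it; the quotient is s²+8·s+19.
The quadratic s²+8·s+19 has discriminant -12 < 0 and is irreducible over ℤ.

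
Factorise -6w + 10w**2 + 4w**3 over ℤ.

Pull out the common factor 2w, then factor the remaining trinomial.

2w(2w - 1)(w + 3)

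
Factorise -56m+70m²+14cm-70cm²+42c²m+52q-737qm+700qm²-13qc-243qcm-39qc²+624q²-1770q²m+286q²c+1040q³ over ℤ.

Group: 10q(104q²+39qc-177qm+52q-42cm+70m²-56m) + (-c+1)(104q²+39qc-177qm+52q-42cm+70m²-56m); both groups contain (104q²+39qc-177qm+52q-42cm+70m²-56m), so (10q-c+1) is a factor with cofactor 104q²+39qc-177qm+52q-42cm+70m²-56m.
The cofactor groups again: 104q²+39qc-177qm+52q-42cm+70m²-56m = 13q(8q+3c-5m+4) - 14m(8q+3c-5m+4); both groups contain (8q+3c-5m+4), giving (13q-14m)(8q+3c-5m+4).

(13q-14m)(10q-c+1)(8q+3c-5m+4)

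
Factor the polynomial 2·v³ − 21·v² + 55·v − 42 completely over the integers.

(2·v − 3)·(v − 2)·(v − 7)

Trying the rational-root candidates, v = 3/2 is a root, giving the factor (2·v − 3) and quotient v² − 9·v + 14.
The remaining quadratic factors as (v − 2)(v − 7).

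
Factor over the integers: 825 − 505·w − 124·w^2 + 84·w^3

Testing divisors of the constant over divisors of the leading coefficient, w = 11/6 is a root, so (6·w − 11) divides it; the quotient is 14·w^2 + 5·w − 75.
The remaining quadratic factors as (7·w − 15)(2·w + 5).

(2·w + 5)·(6·w − 11)·(7·w − 15)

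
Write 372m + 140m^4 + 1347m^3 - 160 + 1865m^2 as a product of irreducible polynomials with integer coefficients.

(4m + 5)(5m - 1)(7m + 4)(m + 8)

By the rational root theorem, m = 1/5 is a root, so (5m - 1) divides it; the quotient is 28m^3 + 275m^2 + 428m + 160.
Continuing, m = -8 is a root, giving the factor (m + 8) and quotient 28m^2 + 51m + 20.
The remaining quadratic factors as (7m + 4)(4m + 5).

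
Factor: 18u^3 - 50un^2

2u(3u - 5n)(3u + 5n)

Pull out the common factor 2u; 9u^2 - 25n^2 is a difference of squares.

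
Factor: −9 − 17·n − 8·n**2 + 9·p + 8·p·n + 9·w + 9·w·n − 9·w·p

−(9·w − 8·n − 9)·(p − n − 1)

Group: −9·w·(p − n − 1) + (8·n + 9)·(p − n − 1); both groups contain (p − n − 1).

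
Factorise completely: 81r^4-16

Write as (9r^2)² − (4)², then factor 9r^2-4 once more.

(3r+2)(3r-2)(9r^2+4)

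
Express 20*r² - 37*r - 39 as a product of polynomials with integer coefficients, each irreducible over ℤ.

Need a pair with product 20·(-39) = -780 and sum -37: that's 15 and -52.
Split the middle term: 20*r² + 15*r - 52*r - 39 = 5*r*(4*r + 3) - 13*(4*r + 3).

(4*r + 3)*(5*r - 13)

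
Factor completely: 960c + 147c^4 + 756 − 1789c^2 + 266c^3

By the rational root theorem, c = −14/3 is a root, giving the factor (3c + 14) and quotient 49c^3 − 140c^2 + 57c + 54.
Continuing, c = 2 is a root, so (c − 2) divides it; the quotient is 49c^2 − 42c − 27.
The remaining quadratic factors as (7c − 9)(7c + 3).

(3c + 14)(7c + 3)(7c − 9)(c − 2)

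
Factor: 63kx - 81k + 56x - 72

Group as (63kx - 81k) + (56x - 72) = 9k(7x - 9) + 8(7x - 9).
Both groups share the factor (7x - 9).

(7x - 9)(9k + 8)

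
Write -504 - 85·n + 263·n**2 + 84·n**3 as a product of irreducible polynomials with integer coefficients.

Testing divisors of the constant over divisors of the leading coefficient, n = -8/3 is a root, so (3·n + 8) divides it; the quotient is 28·n**2 + 13·n - 63.
The remaining quadratic factors as (4·n + 7)(7·n - 9).

(3·n + 8)·(4·n + 7)·(7·n - 9)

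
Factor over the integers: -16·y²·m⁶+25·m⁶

Pull out the common factor m⁶, leaving -16·y²+25.
Recognize a difference of squares with the parts 5 and 4·y.

-m⁶·(4·y+5)·(4·y-5)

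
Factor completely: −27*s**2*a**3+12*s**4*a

3*a*s**2*(2*s−3*a)*(2*s+3*a)

Factor out 3*s**2*a, leaving 4*s**2−9*a**2, which is a difference of two squares.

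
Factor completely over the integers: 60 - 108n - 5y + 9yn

(9n - 5)(y - 12)

Group as (9yn - 5y) + (-108n + 60) = y(9n - 5) - 12(9n - 5).
Both groups share the factor (9n - 5).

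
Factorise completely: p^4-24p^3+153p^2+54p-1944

(p+3)(p-12)(p-6)(p-9)

Testing divisors of the constant over divisors of the leading coefficient, p = 6 is a root, so (p-6) is a factor; dividing leaves p^3-18p^2+45p+324.
Next, p = 12 is a root, so (p-12) is a factor; dividing leaves p^2-6p-27.
The remaining quadratic factors as (p-9)(p+3).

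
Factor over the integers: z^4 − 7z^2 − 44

Substitute u = z^2 to get a quadratic in u, then factor.
z^2 − 11 is irreducible over ℤ (11 is not a perfect square).
z^2 + 4 is irreducible over ℤ (sum of squares).

(z^2 + 4)(z^2 − 11)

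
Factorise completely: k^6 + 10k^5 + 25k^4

k^4(k + 5)^2

Factor out k^4 first: what remains is k^2 + 10k + 25.
Recognize a perfect-square trinomial with the parts k and 5.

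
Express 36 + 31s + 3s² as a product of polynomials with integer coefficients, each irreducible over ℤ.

Need a pair with product 3·36 = 108 and sum 31: that's 4 and 27.
Split the middle term: 3s² + 4s + 27s + 36 = s(3s + 4) + 9(3s + 4).

(3s + 4)(s + 9)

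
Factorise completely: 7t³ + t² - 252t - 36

(7t + 1)(t + 6)(t - 6)

Testing divisors of the constant over divisors of the leading coefficient, t = 6 is a root, so (t - 6) divides it; the quotient is 7t² + 43t + 6.
The remaining quadratic factors as (7t + 1)(t + 6).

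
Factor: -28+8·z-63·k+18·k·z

Group as (18·k·z-63·k) + (8·z-28) = 9·k·(2·z-7) + 4·(2·z-7).
Both groups share the factor (2·z-7).

(2·z-7)·(9·k+4)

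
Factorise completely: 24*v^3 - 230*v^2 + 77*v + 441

Among the possible rational roots, v = -7/6 is a root, so (6*v + 7) divides it; the quotient is 4*v^2 - 43*v + 63.
The remaining quadratic factors as (v - 9)(4*v - 7).

(4*v - 7)*(6*v + 7)*(v - 9)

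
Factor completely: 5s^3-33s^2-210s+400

By the rational root theorem, s = 10 is a root, so (s-10) is a factor; dividing leaves 5s^2+17s-40.
The remaining quadratic factors as (s+5)(5s-8).

(5s-8)(s+5)(s-10)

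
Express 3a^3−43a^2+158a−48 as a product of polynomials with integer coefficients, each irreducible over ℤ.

Trying the rational-root candidates, a = 6 is a root, giving the factor (a−6) and quotient 3a^2−25a+8.
The remaining quadratic factors as (a−8)(3a−1).

(3a−1)(a−6)(a−8)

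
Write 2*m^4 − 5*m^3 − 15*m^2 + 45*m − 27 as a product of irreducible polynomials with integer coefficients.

Trying the rational-root candidates, m = −3 is a root, giving the factor (m + 3) and quotient 2*m^3 − 11*m^2 + 18*m − 9.
Then m = 3/2 is a root, so (2*m − 3) is a factor; dividing leaves m^2 − 4*m + 3.
The remaining quadratic factors as (m − 1)(m − 3).

(2*m − 3)*(m + 3)*(m − 1)*(m − 3)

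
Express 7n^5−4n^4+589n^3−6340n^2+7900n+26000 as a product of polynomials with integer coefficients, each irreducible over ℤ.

(7n+10)(n−4)(n−5)(n^2+7n+130)

By the rational root theorem, n = −10/7 is a root, so (7n+10) divides it; the quotient is n^4−2n^3+87n^2−1030n+2600.
Then n = 5 is a root, giving the factor (n−5) and quotient n^3+3n^2+102n−520.
Next, n = 4 is a root, so (n−4) is a factor; dividing leaves n^2+7n+130.
The quadratic n^2+7n+130 has discriminant −471 < 0 and is irreducible over ℤ.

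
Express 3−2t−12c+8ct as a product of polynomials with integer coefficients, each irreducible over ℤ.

(2t−3)(4c−1)

Group as (8ct−12c) + (−2t+3) = 4c(2t−3) − (2t−3).
Both groups share the factor (2t−3).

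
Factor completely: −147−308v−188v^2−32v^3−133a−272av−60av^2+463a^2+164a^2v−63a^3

Group: 9a(−7a^2+12av+46a+4v^2+20v+21) + (−8v−7)(−7a^2+12av+46a+4v^2+20v+21); both groups contain (−7a^2+12av+46a+4v^2+20v+21), so (9a−8v−7) is a factor with cofactor −7a^2+12av+46a+4v^2+20v+21.
The cofactor groups again: −7a^2+12av+46a+4v^2+20v+21 = −a(7a+2v+3) + (2v+7)(7a+2v+3); both groups contain (7a+2v+3), giving −(a−2v−7)(7a+2v+3).

−(7a+2v+3)(9a−8v−7)(a−2v−7)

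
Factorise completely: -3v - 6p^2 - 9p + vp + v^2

Group: v(v + 3p) + (-2p - 3)(v + 3p); both groups contain (v + 3p).

(v - 2p - 3)(v + 3p)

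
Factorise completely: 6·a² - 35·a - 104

Need a pair with product 6·(-104) = -624 and sum -35: that's -48 and 13.
Split the middle term: 6·a² - 48·a + 13·a - 104 = 6·a·(a - 8) + 13·(a - 8).

(6·a + 13)·(a - 8)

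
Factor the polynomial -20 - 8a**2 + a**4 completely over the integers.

Substitute u = a**2 to get a quadratic in u, then factor.
a**2 + 2 is irreducible over ℤ (always positive, so no real roots).
a**2 - 10 is irreducible over ℤ (10 is not a perfect square).

(a**2 + 2)(a**2 - 10)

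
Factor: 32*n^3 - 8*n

8*n*(2*n + 1)*(2*n - 1)

Factor out 8*n, leaving 4*n^2 - 1, which is a difference of two squares.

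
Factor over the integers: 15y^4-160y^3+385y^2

Pull out the common factor 5y^2, then factor the remaining trinomial.

5y^2(3y-11)(y-7)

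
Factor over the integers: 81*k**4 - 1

(3*k + 1)*(3*k - 1)*(9*k**2 + 1)

Write as (9*k**2)² − (1)², then factor 9*k**2 - 1 once more.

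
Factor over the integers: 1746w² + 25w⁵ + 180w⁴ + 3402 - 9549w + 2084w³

Trying the rational-root candidates, w = 2/5 is a root, so (5w - 2) divides it; the quotient is 5w⁴ + 38w³ + 432w² + 522w - 1701.
Then w = 7/5 is a root, so (5w - 7) divides it; the quotient is w³ + 9w² + 99w + 243.
Then w = -3 is a root, so (w + 3) divides it; the quotient is w² + 6w + 81.
The quadratic w² + 6w + 81 has discriminant -288 < 0 and is irreducible over ℤ.

(5w - 2)(5w - 7)(w + 3)(w² + 6w + 81)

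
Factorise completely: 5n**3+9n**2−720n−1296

(5n+9)(n+12)(n−12)

By the rational root theorem, n = −9/5 is a root, so (5n+9) is a factor; dividing leaves n**2−144.
The remaining quadratic factors as (n+12)(n−12).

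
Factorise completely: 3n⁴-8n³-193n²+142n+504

By the rational root theorem, n = 2 is a root, giving the factor (n-2) and quotient 3n³-2n²-197n-252.
Next, n = -4/3 is a root, so (3n+4) is a factor; dividing leaves n²-2n-63.
The remaining quadratic factors as (n+7)(n-9).

(3n+4)(n+7)(n-2)(n-9)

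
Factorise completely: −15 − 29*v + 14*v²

(2*v − 5)*(7*v + 3)

Need a pair with product 14·(−15) = −210 and sum −29: that's 6 and −35.
Split the middle term: 14*v² + 6*v − 35*v − 15 = 2*v*(7*v + 3) − 5*(7*v + 3).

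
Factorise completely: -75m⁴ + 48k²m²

3m²(4k + 5m)(4k - 5m)

Pull out the common factor 3m²; 16k² - 25m² is a difference of squares.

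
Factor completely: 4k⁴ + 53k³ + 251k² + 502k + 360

(4k + 9)(k + 2)(k + 4)(k + 5)

Trying the rational-root candidates, k = −4 is a root, so (k + 4) is a factor; dividing leaves 4k³ + 37k² + 103k + 90.
Next, k = −9/4 is a root, so (4k + 9) is a factor; dividing leaves k² + 7k + 10.
The remaining quadratic factors as (k + 2)(k + 5).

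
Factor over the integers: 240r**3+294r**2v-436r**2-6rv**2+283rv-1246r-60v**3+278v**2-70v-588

(15r-6v+14)(2r+2v-7)(8r+5v+6)

Group: 2r(120r**2+27rv+202r-30v**2+34v+84) + (2v-7)(120r**2+27rv+202r-30v**2+34v+84); both groups contain (120r**2+27rv+202r-30v**2+34v+84), so (2r+2v-7) is a factor with cofactor 120r**2+27rv+202r-30v**2+34v+84.
The cofactor groups again: 120r**2+27rv+202r-30v**2+34v+84 = 8r(15r-6v+14) + (5v+6)(15r-6v+14); both groups contain (15r-6v+14), giving (8r+5v+6)(15r-6v+14).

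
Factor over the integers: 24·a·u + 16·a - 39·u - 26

(3·u + 2)·(8·a - 13)

Group as (24·a·u + 16·a) + (-39·u - 26) = 8·a·(3·u + 2) - 13·(3·u + 2).
Both groups share the factor (3·u + 2).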